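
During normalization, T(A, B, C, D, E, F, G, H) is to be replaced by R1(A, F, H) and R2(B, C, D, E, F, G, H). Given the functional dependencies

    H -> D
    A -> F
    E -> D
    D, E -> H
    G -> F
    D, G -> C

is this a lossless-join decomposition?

No

Common attributes: R1 ∩ R2 = {F, H}.
Closure of {F, H}: H → D applies, adding D. So (F, H)⁺ = {D, F, H}.
The closure contains neither all of R1 = {A, F, H} nor all of R2 = {B, C, D, E, F, G, H}, so the common attributes are not a superkey of either fragment. The join is lossy.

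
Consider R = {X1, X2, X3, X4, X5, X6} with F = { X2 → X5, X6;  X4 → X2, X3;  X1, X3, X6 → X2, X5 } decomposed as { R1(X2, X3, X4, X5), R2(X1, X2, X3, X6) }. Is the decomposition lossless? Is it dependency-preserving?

lossy but dependency-preserving

Lossless test: (X2, X3)⁺ = {X2, X3, X5, X6}, which is a superkey of neither fragment — lossy.
Dependency preservation: X2 → X5, X6; X1, X3, X6 → X2, X5 are not contained in any single fragment, but the restricted closure of each left-hand side across the fragments still reaches the right-hand side; the remaining FDs each lie inside some fragment. All dependencies are preserved.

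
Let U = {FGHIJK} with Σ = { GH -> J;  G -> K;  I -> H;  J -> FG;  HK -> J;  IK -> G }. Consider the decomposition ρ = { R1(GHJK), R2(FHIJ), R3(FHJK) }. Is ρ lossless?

Yes

Chase test. Columns are FGHIJK; row i has aⱼ where attribute j ∈ Ri, else bᵢⱼ.
Initial tableau (one row per fragment):
  row 1: b11 a2 a3 b14 a5 a6
  row 2: a1 b22 a3 a4 a5 b26
  row 3: a1 b32 a3 b34 a5 a6
Rows 1 and 2 agree on J; apply J→FG and equate their FG entries.
Rows 1 and 3 agree on J; apply J→FG and equate their FG entries.
Rows 1 and 2 agree on G; apply G→K and equate their K entries.
Row 2 is now all distinguished symbols — the join is lossless.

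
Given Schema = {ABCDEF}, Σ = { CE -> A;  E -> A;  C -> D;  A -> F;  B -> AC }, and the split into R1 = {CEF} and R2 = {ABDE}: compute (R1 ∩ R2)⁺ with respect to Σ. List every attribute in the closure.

R1 ∩ R2 = {E}.
E → A applies, adding A
A → F applies, adding F
Closure: {AEF}.

AEF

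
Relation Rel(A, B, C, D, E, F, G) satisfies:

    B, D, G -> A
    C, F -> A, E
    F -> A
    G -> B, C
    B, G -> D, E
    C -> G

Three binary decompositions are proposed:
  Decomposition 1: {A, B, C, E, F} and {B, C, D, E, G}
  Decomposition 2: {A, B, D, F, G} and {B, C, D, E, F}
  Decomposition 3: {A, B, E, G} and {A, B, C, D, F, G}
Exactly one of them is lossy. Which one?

Decomposition 2

Decomposition 1: common = {B, C, E}, closure = {A, B, C, D, E, G} → lossless.
Decomposition 2: common = {B, D, F}, closure = {A, B, D, F} → lossy.
Decomposition 3: common = {A, B, G}, closure = {A, B, C, D, E, G} → lossless.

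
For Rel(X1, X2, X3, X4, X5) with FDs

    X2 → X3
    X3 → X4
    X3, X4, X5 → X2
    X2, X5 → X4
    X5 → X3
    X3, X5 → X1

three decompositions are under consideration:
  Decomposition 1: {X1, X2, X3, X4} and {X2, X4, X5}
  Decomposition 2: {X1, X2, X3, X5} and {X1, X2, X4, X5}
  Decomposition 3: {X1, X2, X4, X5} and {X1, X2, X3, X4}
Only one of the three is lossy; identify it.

Decomposition 1

Decomposition 1: common = {X2, X4}, closure = {X2, X3, X4} → lossy.
Decomposition 2: common = {X1, X2, X5}, closure = {X1, X2, X3, X4, X5} → lossless.
Decomposition 3: common = {X1, X2, X4}, closure = {X1, X2, X3, X4} → lossless.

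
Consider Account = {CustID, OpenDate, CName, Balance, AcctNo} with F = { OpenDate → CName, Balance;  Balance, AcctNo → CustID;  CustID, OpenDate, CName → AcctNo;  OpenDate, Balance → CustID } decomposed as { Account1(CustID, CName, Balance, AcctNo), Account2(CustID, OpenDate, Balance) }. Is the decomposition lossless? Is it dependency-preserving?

Lossless test: (CustID, Balance)⁺ = {CustID, Balance}, which is a superkey of neither fragment — lossy.
Dependency preservation: the restricted closure of {OpenDate} across the fragments never reaches {CName, Balance}, so OpenDate → CName, Balance cannot be enforced without a join — not preserved.

lossy and not dependency-preserving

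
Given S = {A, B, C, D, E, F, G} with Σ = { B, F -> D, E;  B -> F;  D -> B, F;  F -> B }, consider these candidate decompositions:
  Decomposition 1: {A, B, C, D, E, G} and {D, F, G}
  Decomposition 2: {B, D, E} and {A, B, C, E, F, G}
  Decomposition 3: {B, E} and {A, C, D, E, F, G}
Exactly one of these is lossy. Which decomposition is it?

Decomposition 1: common = {D, G}, closure = {B, D, E, F, G} → lossless.
Decomposition 2: common = {B, E}, closure = {B, D, E, F} → lossless.
Decomposition 3: common = {E}, closure = {E} → lossy.

Decomposition 3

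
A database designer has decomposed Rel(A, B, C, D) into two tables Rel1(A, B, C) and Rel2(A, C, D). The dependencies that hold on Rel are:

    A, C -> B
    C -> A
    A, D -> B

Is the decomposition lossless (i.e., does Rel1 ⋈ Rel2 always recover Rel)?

Yes

Common attributes: Rel1 ∩ Rel2 = {A, C}.
Closure of {A, C}: A, C → B applies, adding B. So (A, C)⁺ = {A, B, C}.
This closure contains every attribute of Rel1, so Rel1 ∩ Rel2 → Rel1. The join is lossless.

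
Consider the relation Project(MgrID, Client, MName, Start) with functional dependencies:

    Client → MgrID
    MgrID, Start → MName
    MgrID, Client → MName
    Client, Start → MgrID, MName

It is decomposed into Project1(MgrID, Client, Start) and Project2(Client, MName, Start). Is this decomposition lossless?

Common attributes: Project1 ∩ Project2 = {Client, Start}.
Closure of {Client, Start}: Client → MgrID applies, adding MgrID; MgrID, Start → MName applies, adding MName. So (Client, Start)⁺ = {MgrID, Client, MName, Start}.
This closure contains every attribute of Project1, so Project1 ∩ Project2 → Project1. The join is lossless.

Yes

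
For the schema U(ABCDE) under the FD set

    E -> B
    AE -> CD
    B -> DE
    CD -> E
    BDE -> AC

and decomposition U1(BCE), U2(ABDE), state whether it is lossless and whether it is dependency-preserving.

lossless but not dependency-preserving

Lossless test: (BE)⁺ = {ABCDE}, which contains all of one fragment — lossless.
Dependency preservation: the restricted closure of {CD} across the fragments never reaches {E}, so CD → E cannot be enforced without a join — not preserved.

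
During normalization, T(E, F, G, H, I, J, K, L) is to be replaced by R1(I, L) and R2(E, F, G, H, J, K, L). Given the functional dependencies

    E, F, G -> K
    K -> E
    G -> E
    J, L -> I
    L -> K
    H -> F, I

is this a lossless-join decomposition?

No

Common attributes: R1 ∩ R2 = {L}.
Closure of {L}: L → K applies, adding K; K → E applies, adding E. So (L)⁺ = {E, K, L}.
The closure contains neither all of R1 = {I, L} nor all of R2 = {E, F, G, H, J, K, L}, so the common attributes are not a superkey of either fragment. The join is lossy.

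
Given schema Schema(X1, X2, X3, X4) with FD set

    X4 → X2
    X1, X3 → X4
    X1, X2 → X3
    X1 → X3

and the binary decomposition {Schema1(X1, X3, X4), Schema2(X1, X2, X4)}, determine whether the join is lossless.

Common attributes: Schema1 ∩ Schema2 = {X1, X4}.
Closure of {X1, X4}: X4 → X2 applies, adding X2; X1, X2 → X3 applies, adding X3. So (X1, X4)⁺ = {X1, X2, X3, X4}.
This closure contains every attribute of Schema1, so Schema1 ∩ Schema2 → Schema1. The join is lossless.

Yes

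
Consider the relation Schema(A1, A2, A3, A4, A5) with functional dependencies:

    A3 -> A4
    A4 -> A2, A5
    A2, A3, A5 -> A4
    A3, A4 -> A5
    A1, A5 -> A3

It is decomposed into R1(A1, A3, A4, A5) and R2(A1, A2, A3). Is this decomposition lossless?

Yes

Common attributes: R1 ∩ R2 = {A1, A3}.
Closure of {A1, A3}: A3 → A4 applies, adding A4; A4 → A2, A5 applies, adding A2, A5. So (A1, A3)⁺ = {A1, A2, A3, A4, A5}.
This closure contains every attribute of R1, so R1 ∩ R2 → R1. The join is lossless.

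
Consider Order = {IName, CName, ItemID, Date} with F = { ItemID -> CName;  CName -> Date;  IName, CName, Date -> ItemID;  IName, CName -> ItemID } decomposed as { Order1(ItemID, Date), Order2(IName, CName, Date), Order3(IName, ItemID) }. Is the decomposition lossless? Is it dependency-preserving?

Lossless test (chase): Rows 1 and 3 agree on ItemID; apply ItemID→CName and equate their CName entries. Rows 1 and 3 agree on CName; apply CName→Date and equate their Date entries. No row becomes fully distinguished — the join is lossy.
Dependency preservation: the restricted closure of {ItemID} across the fragments never reaches {CName}, so ItemID → CName cannot be enforced without a join — not preserved.

lossy and not dependency-preserving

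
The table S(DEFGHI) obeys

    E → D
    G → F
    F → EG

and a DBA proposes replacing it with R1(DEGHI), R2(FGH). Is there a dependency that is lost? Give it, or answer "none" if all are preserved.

E → D lies within R1.
G → F lies within R2.
F → EG: restricted closure across fragments reaches EG.
Every dependency is enforceable on the fragments, so the decomposition is dependency-preserving.

none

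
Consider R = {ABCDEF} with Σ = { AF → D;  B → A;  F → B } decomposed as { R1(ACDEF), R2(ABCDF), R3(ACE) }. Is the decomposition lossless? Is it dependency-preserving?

Lossless test (chase): Rows 1 and 2 agree on F; apply F→B and equate their B entries. Row 1 is now all distinguished symbols — the join is lossless.
Dependency preservation: every FD's attributes lie within a single fragment, so each can be enforced locally — preserved.

lossless and dependency-preserving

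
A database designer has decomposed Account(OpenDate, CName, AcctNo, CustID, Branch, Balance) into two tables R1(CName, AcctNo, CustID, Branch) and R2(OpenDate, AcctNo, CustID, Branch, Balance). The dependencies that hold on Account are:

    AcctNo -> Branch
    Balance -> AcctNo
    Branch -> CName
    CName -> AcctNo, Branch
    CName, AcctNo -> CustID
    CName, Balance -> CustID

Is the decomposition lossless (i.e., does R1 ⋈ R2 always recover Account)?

Yes

Common attributes: R1 ∩ R2 = {AcctNo, CustID, Branch}.
Closure of {AcctNo, CustID, Branch}: Branch → CName applies, adding CName. So (AcctNo, CustID, Branch)⁺ = {CName, AcctNo, CustID, Branch}.
This closure contains every attribute of R1, so R1 ∩ R2 → R1. The join is lossless.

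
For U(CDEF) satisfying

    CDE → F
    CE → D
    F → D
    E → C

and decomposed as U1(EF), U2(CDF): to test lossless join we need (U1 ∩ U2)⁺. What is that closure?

U1 ∩ U2 = {F}.
F → D applies, adding D
Closure: {DF}.

DF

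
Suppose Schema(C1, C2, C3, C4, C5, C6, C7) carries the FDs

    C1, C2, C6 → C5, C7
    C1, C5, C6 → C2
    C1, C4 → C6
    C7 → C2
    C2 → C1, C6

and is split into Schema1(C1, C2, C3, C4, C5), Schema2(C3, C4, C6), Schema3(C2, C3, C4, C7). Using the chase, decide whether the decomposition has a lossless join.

No

Chase test. Columns are C1, C2, C3, C4, C5, C6, C7; row i has aⱼ where attribute j ∈ Schemai, else bᵢⱼ.
Initial tableau (one row per fragment):
  row 1: a1 a2 a3 a4 a5 b16 b17
  row 2: b21 b22 a3 a4 b25 a6 b27
  row 3: b31 a2 a3 a4 b35 b36 a7
Rows 1 and 3 agree on C2; apply C2→C1, C6 and equate their C1, C6 entries.
Rows 1 and 3 agree on C1, C2, C6; apply C1, C2, C6→C5, C7 and equate their C5, C7 entries.
No row becomes fully distinguished — the join is lossy.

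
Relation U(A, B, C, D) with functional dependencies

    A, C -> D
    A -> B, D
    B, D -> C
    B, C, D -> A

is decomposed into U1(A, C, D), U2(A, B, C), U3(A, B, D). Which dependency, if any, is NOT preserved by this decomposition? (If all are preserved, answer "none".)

none

A, C → D lies within U1.
A → B, D lies within U3.
B, D → C: restricted closure across fragments reaches C.
B, C, D → A: restricted closure across fragments reaches A.
Every dependency is enforceable on the fragments, so the decomposition is dependency-preserving.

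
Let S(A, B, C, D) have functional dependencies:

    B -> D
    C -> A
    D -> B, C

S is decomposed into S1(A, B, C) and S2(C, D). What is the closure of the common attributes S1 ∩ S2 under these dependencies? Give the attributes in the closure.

S1 ∩ S2 = {C}.
C → A applies, adding A
Closure: {A, C}.

A, C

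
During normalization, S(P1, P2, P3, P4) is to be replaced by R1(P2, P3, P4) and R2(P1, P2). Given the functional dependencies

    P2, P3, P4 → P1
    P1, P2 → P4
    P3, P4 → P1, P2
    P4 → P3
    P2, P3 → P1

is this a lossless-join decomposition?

No

Common attributes: R1 ∩ R2 = {P2}.
No dependency enlarges {P2}, so (P2)⁺ = {P2}.
The closure contains neither all of R1 = {P2, P3, P4} nor all of R2 = {P1, P2}, so the common attributes are not a superkey of either fragment. The join is lossy.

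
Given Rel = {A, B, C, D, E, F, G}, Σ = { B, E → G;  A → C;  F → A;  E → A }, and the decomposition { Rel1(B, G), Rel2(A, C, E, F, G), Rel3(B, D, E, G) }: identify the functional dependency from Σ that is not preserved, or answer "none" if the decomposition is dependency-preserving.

B, E → G lies within Rel3.
A → C lies within Rel2.
F → A lies within Rel2.
E → A lies within Rel2.
Every dependency is enforceable on the fragments, so the decomposition is dependency-preserving.

none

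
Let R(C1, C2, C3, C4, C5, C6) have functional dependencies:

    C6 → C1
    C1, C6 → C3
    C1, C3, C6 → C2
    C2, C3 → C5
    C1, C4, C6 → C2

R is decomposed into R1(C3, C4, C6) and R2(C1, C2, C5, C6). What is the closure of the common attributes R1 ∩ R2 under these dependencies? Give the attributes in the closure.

C1, C2, C3, C5, C6

R1 ∩ R2 = {C6}.
C6 → C1 applies, adding C1
C1, C6 → C3 applies, adding C3
C1, C3, C6 → C2 applies, adding C2
C2, C3 → C5 applies, adding C5
Closure: {C1, C2, C3, C5, C6}.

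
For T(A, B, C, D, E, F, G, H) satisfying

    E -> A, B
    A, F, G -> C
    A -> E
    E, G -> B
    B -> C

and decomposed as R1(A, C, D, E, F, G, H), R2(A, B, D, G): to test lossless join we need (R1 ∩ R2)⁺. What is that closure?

R1 ∩ R2 = {A, D, G}.
A → E applies, adding E
E, G → B applies, adding B
B → C applies, adding C
Closure: {A, B, C, D, E, G}.

A, B, C, D, E, G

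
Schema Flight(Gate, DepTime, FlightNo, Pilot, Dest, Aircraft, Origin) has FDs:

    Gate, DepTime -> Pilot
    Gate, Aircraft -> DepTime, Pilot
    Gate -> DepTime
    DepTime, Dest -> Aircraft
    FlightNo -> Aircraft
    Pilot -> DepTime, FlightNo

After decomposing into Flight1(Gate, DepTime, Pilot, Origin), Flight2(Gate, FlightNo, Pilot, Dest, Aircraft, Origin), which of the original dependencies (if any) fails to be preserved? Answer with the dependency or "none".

DepTime, Dest -> Aircraft

Check DepTime, Dest → Aircraft: no single fragment contains all of {DepTime, Dest, Aircraft}, and the restricted closure of {DepTime, Dest} across the fragments never reaches {Aircraft}.
Gate, DepTime → Pilot is preserved.
Gate, Aircraft → DepTime, Pilot is preserved.
Gate → DepTime is preserved.
FlightNo → Aircraft is preserved.
Pilot → DepTime, FlightNo is preserved.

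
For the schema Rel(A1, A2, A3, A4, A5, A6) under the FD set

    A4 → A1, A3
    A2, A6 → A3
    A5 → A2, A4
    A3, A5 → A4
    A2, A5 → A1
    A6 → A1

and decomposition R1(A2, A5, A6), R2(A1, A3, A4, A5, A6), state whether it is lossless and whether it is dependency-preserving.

lossless but not dependency-preserving

Lossless test: (A5, A6)⁺ = {A1, A2, A3, A4, A5, A6}, which contains all of one fragment — lossless.
Dependency preservation: the restricted closure of {A2, A6} across the fragments never reaches {A3}, so A2, A6 → A3 cannot be enforced without a join — not preserved.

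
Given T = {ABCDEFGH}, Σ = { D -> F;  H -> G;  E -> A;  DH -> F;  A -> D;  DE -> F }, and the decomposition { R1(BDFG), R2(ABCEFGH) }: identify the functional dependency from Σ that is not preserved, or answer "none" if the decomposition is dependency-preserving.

Check A → D: no single fragment contains all of {AD}, and the restricted closure of {A} across the fragments never reaches {D}.
D → F is preserved.
H → G is preserved.
E → A is preserved.
DH → F is preserved.
DE → F is preserved.

A -> D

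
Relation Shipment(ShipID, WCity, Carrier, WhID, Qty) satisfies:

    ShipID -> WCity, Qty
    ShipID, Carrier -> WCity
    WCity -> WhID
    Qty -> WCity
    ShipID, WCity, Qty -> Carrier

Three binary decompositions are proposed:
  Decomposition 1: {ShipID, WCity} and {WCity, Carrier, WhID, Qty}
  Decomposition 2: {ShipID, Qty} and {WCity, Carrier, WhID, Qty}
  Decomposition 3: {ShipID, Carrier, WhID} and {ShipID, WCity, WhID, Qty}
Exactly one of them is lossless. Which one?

Decomposition 3

Decomposition 1: common = {WCity}, closure = {WCity, WhID} → lossy.
Decomposition 2: common = {Qty}, closure = {WCity, WhID, Qty} → lossy.
Decomposition 3: common = {ShipID, WhID}, closure = {ShipID, WCity, Carrier, WhID, Qty} → lossless.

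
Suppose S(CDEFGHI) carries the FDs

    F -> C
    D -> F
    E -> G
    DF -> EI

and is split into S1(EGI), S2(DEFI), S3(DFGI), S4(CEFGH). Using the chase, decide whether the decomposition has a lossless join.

Chase test. Columns are CDEFGHI; row i has aⱼ where attribute j ∈ Si, else bᵢⱼ.
Initial tableau (one row per fragment):
  row 1: b11 b12 a3 b14 a5 b16 a7
  row 2: b21 a2 a3 a4 b25 b26 a7
  row 3: b31 a2 b33 a4 a5 b36 a7
  row 4: a1 b42 a3 a4 a5 a6 b47
Rows 2 and 3 agree on F; apply F→C and equate their C entries.
Rows 2 and 4 agree on F; apply F→C and equate their C entries.
Rows 1 and 2 agree on E; apply E→G and equate their G entries.
Rows 2 and 3 agree on DF; apply DF→EI and equate their EI entries.
No row becomes fully distinguished — the join is lossy.

No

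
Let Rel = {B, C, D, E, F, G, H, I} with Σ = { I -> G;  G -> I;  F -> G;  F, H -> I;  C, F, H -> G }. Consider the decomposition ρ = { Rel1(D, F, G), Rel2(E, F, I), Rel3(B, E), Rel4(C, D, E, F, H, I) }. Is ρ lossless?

No

Chase test. Columns are B, C, D, E, F, G, H, I; row i has aⱼ where attribute j ∈ Reli, else bᵢⱼ.
Initial tableau (one row per fragment):
  row 1: b11 b12 a3 b14 a5 a6 b17 b18
  row 2: b21 b22 b23 a4 a5 b26 b27 a8
  row 3: a1 b32 b33 a4 b35 b36 b37 b38
  row 4: b41 a2 a3 a4 a5 b46 a7 a8
Rows 2 and 4 agree on I; apply I→G and equate their G entries.
Rows 1 and 2 agree on F; apply F→G and equate their G entries.
Rows 1 and 2 agree on G; apply G→I and equate their I entries.
No row becomes fully distinguished — the join is lossy.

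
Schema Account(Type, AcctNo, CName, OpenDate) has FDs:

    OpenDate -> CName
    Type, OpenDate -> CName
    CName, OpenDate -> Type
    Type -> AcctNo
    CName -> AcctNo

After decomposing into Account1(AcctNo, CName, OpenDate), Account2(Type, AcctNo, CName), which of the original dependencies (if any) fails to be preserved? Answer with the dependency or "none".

Check CName, OpenDate → Type: no single fragment contains all of {Type, CName, OpenDate}, and the restricted closure of {CName, OpenDate} across the fragments never reaches {Type}.
OpenDate → CName is preserved.
Type, OpenDate → CName is preserved.
Type → AcctNo is preserved.
CName → AcctNo is preserved.

CName, OpenDate -> Type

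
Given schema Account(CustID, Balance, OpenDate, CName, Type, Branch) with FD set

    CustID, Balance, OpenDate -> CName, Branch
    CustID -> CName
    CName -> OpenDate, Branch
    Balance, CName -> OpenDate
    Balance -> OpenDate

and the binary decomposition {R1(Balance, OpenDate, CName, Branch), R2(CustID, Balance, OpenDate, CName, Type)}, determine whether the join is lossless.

Yes

Common attributes: R1 ∩ R2 = {Balance, OpenDate, CName}.
Closure of {Balance, OpenDate, CName}: CName → OpenDate, Branch applies, adding Branch. So (Balance, OpenDate, CName)⁺ = {Balance, OpenDate, CName, Branch}.
This closure contains every attribute of R1, so R1 ∩ R2 → R1. The join is lossless.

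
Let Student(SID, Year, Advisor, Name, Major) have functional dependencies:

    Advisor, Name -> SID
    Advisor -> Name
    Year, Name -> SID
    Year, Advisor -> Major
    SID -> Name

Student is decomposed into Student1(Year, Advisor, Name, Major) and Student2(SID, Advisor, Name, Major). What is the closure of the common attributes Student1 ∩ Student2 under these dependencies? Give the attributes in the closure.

Student1 ∩ Student2 = {Advisor, Name, Major}.
Advisor, Name → SID applies, adding SID
Closure: {SID, Advisor, Name, Major}.

SID, Advisor, Name, Major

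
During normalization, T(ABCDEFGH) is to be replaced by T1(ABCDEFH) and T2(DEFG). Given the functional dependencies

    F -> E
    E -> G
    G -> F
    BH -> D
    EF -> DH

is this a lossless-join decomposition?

Common attributes: T1 ∩ T2 = {DEF}.
Closure of {DEF}: E → G applies, adding G; EF → DH applies, adding H. So (DEF)⁺ = {DEFGH}.
This closure contains every attribute of T2, so T1 ∩ T2 → T2. The join is lossless.

Yes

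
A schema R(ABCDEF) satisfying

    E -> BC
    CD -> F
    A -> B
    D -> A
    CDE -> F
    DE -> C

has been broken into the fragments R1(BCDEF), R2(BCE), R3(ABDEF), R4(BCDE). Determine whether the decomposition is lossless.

Chase test. Columns are ABCDEF; row i has aⱼ where attribute j ∈ Ri, else bᵢⱼ.
Initial tableau (one row per fragment):
  row 1: b11 a2 a3 a4 a5 a6
  row 2: b21 a2 a3 b24 a5 b26
  row 3: a1 a2 b33 a4 a5 a6
  row 4: b41 a2 a3 a4 a5 b46
Rows 1 and 3 agree on E; apply E→BC and equate their BC entries.
Rows 1 and 4 agree on CD; apply CD→F and equate their F entries.
Rows 1 and 3 agree on D; apply D→A and equate their A entries.
Rows 1 and 4 agree on D; apply D→A and equate their A entries.
Row 1 is now all distinguished symbols — the join is lossless.

Yes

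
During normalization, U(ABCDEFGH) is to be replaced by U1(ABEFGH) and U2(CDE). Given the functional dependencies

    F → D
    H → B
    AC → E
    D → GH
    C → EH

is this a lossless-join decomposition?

Common attributes: U1 ∩ U2 = {E}.
No dependency enlarges {E}, so (E)⁺ = {E}.
The closure contains neither all of U1 = {ABEFGH} nor all of U2 = {CDE}, so the common attributes are not a superkey of either fragment. The join is lossy.

No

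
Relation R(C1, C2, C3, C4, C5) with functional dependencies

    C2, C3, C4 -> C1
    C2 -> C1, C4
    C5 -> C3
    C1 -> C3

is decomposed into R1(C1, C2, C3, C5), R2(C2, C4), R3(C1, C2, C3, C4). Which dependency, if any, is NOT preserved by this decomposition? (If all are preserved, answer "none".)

none

C2, C3, C4 → C1 lies within R3.
C2 → C1, C4 lies within R3.
C5 → C3 lies within R1.
C1 → C3 lies within R1.
Every dependency is enforceable on the fragments, so the decomposition is dependency-preserving.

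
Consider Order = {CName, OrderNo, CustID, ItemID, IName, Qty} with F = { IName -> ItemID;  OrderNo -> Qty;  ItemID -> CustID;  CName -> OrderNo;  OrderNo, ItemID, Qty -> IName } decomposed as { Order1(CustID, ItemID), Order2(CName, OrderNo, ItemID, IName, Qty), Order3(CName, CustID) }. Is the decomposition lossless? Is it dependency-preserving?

Lossless test (chase): Rows 1 and 2 agree on ItemID; apply ItemID→CustID and equate their CustID entries. Rows 2 and 3 agree on CName; apply CName→OrderNo and equate their OrderNo entries. Rows 2 and 3 agree on OrderNo; apply OrderNo→Qty and equate their Qty entries. Row 2 is now all distinguished symbols — the join is lossless.
Dependency preservation: every FD's attributes lie within a single fragment, so each can be enforced locally — preserved.

lossless and dependency-preserving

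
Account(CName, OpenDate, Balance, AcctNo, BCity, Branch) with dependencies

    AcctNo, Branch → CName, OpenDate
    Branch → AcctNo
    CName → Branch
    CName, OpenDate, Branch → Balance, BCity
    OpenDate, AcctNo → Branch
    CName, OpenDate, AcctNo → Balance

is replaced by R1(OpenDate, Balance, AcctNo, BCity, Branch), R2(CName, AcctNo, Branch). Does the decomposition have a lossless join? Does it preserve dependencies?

Lossless test: (AcctNo, Branch)⁺ = {CName, OpenDate, Balance, AcctNo, BCity, Branch}, which contains all of one fragment — lossless.
Dependency preservation: AcctNo, Branch → CName, OpenDate; CName, OpenDate, Branch → Balance, BCity; CName, OpenDate, AcctNo → Balance are not contained in any single fragment, but the restricted closure of each left-hand side across the fragments still reaches the right-hand side; the remaining FDs each lie inside some fragment. All dependencies are preserved.

lossless and dependency-preserving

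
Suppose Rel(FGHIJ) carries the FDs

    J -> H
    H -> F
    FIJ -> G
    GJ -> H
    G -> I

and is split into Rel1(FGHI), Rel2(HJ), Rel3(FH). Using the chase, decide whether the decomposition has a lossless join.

No

Chase test. Columns are FGHIJ; row i has aⱼ where attribute j ∈ Reli, else bᵢⱼ.
Initial tableau (one row per fragment):
  row 1: a1 a2 a3 a4 b15
  row 2: b21 b22 a3 b24 a5
  row 3: a1 b32 a3 b34 b35
Rows 1 and 2 agree on H; apply H→F and equate their F entries.
No row becomes fully distinguished — the join is lossy.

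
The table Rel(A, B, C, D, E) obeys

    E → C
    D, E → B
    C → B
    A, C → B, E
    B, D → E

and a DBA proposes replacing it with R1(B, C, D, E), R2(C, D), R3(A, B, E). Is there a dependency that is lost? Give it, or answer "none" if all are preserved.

A, C → B, E

Check A, C → B, E: no single fragment contains all of {A, B, C, E}, and the restricted closure of {A, C} across the fragments never reaches {B, E}.
E → C is preserved.
D, E → B is preserved.
C → B is preserved.
B, D → E is preserved.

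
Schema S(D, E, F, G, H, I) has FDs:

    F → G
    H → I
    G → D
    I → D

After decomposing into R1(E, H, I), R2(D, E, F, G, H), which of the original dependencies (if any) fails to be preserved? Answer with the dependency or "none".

Check I → D: no single fragment contains all of {D, I}, and the restricted closure of {I} across the fragments never reaches {D}.
F → G is preserved.
H → I is preserved.
G → D is preserved.

I → D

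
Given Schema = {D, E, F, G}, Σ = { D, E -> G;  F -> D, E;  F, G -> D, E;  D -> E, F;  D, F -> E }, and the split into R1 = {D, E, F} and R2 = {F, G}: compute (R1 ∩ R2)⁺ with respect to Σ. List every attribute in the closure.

R1 ∩ R2 = {F}.
F → D, E applies, adding D, E
D, E → G applies, adding G
Closure: {D, E, F, G}.

D, E, F, G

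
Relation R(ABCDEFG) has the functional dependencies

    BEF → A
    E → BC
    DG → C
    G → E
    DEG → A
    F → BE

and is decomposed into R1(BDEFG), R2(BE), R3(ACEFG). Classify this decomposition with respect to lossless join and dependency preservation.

Lossless test (chase): Rows 1 and 2 agree on E; apply E→BC and equate their BC entries. Rows 1 and 3 agree on E; apply E→BC and equate their BC entries. Rows 1 and 3 agree on BEF; apply BEF→A and equate their A entries. Row 1 is now all distinguished symbols — the join is lossless.
Dependency preservation: the restricted closure of {DEG} across the fragments never reaches {A}, so DEG → A cannot be enforced without a join — not preserved.

lossless but not dependency-preserving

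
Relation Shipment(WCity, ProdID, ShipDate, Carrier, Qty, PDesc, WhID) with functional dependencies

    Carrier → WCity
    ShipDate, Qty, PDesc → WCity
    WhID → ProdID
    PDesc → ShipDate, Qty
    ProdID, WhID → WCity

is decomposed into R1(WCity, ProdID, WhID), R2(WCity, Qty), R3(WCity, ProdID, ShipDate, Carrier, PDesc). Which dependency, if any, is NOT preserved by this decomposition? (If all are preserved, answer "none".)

Check PDesc → ShipDate, Qty: no single fragment contains all of {ShipDate, Qty, PDesc}, and the restricted closure of {PDesc} across the fragments never reaches {ShipDate, Qty}.
Carrier → WCity is preserved.
ShipDate, Qty, PDesc → WCity is preserved.
WhID → ProdID is preserved.
ProdID, WhID → WCity is preserved.

PDesc → ShipDate, Qty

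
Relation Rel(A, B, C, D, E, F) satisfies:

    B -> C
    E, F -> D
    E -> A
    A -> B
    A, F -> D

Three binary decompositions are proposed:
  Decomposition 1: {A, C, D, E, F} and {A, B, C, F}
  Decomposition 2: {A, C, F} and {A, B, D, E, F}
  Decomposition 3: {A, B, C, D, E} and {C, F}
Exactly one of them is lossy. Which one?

Decomposition 1: common = {A, C, F}, closure = {A, B, C, D, F} → lossless.
Decomposition 2: common = {A, F}, closure = {A, B, C, D, F} → lossless.
Decomposition 3: common = {C}, closure = {C} → lossy.

Decomposition 3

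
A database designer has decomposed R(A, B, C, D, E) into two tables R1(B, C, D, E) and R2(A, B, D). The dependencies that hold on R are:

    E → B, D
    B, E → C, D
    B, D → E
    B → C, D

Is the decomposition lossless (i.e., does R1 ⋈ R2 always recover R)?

Common attributes: R1 ∩ R2 = {B, D}.
Closure of {B, D}: B, D → E applies, adding E; B → C, D applies, adding C. So (B, D)⁺ = {B, C, D, E}.
This closure contains every attribute of R1, so R1 ∩ R2 → R1. The join is lossless.

Yes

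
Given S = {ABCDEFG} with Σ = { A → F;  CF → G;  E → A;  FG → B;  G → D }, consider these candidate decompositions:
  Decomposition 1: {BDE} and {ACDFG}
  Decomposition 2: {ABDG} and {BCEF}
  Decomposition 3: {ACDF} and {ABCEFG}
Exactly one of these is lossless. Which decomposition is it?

Decomposition 1: common = {D}, closure = {D} → lossy.
Decomposition 2: common = {B}, closure = {B} → lossy.
Decomposition 3: common = {ACF}, closure = {ABCDFG} → lossless.

Decomposition 3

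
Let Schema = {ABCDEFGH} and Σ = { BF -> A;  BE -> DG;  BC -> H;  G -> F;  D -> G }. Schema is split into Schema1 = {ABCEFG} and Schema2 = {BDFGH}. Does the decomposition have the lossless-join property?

No

Common attributes: Schema1 ∩ Schema2 = {BFG}.
Closure of {BFG}: BF → A applies, adding A. So (BFG)⁺ = {ABFG}.
The closure contains neither all of Schema1 = {ABCEFG} nor all of Schema2 = {BDFGH}, so the common attributes are not a superkey of either fragment. The join is lossy.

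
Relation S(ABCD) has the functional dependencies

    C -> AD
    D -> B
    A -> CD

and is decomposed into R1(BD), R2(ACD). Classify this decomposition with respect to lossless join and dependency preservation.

Lossless test: (D)⁺ = {BD}, which contains all of one fragment — lossless.
Dependency preservation: every FD's attributes lie within a single fragment, so each can be enforced locally — preserved.

lossless and dependency-preserving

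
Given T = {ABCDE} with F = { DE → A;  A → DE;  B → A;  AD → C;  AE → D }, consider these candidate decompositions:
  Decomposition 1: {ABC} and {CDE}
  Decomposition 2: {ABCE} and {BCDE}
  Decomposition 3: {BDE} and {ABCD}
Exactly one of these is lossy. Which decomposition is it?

Decomposition 1: common = {C}, closure = {C} → lossy.
Decomposition 2: common = {BCE}, closure = {ABCDE} → lossless.
Decomposition 3: common = {BD}, closure = {ABCDE} → lossless.

Decomposition 1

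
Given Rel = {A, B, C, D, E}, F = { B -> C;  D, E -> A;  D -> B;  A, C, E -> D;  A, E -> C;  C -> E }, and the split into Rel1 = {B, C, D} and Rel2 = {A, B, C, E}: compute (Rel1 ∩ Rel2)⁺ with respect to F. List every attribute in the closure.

B, C, E

Rel1 ∩ Rel2 = {B, C}.
C → E applies, adding E
Closure: {B, C, E}.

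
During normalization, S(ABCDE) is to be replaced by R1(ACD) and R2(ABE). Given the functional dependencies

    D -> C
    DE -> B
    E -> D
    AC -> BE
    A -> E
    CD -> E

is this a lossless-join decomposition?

Yes

Common attributes: R1 ∩ R2 = {A}.
Closure of {A}: A → E applies, adding E; E → D applies, adding D; D → C applies, adding C; DE → B applies, adding B. So (A)⁺ = {ABCDE}.
This closure contains every attribute of R1, so R1 ∩ R2 → R1. The join is lossless.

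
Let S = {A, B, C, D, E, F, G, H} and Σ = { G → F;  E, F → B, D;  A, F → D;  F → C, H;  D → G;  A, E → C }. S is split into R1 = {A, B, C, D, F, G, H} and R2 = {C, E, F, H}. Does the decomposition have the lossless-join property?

Common attributes: R1 ∩ R2 = {C, F, H}.
No dependency enlarges {C, F, H}, so (C, F, H)⁺ = {C, F, H}.
The closure contains neither all of R1 = {A, B, C, D, F, G, H} nor all of R2 = {C, E, F, H}, so the common attributes are not a superkey of either fragment. The join is lossy.

No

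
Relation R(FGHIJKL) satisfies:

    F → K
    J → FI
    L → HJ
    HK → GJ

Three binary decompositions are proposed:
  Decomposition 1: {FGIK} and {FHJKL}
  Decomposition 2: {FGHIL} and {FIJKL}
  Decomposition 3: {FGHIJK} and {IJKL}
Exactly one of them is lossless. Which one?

Decomposition 1: common = {FK}, closure = {FK} → lossy.
Decomposition 2: common = {FIL}, closure = {FGHIJKL} → lossless.
Decomposition 3: common = {IJK}, closure = {FIJK} → lossy.

Decomposition 2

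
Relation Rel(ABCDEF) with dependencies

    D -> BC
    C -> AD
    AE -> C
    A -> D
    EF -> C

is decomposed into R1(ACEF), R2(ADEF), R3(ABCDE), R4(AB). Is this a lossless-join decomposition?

Chase test. Columns are ABCDEF; row i has aⱼ where attribute j ∈ Ri, else bᵢⱼ.
Initial tableau (one row per fragment):
  row 1: a1 b12 a3 b14 a5 a6
  row 2: a1 b22 b23 a4 a5 a6
  row 3: a1 a2 a3 a4 a5 b36
  row 4: a1 a2 b43 b44 b45 b46
Rows 2 and 3 agree on D; apply D→BC and equate their BC entries.
Rows 1 and 2 agree on C; apply C→AD and equate their AD entries.
Rows 1 and 4 agree on A; apply A→D and equate their D entries.
Rows 1 and 2 agree on D; apply D→BC and equate their BC entries.
Rows 1 and 4 agree on D; apply D→BC and equate their BC entries.
Row 1 is now all distinguished symbols — the join is lossless.

Yes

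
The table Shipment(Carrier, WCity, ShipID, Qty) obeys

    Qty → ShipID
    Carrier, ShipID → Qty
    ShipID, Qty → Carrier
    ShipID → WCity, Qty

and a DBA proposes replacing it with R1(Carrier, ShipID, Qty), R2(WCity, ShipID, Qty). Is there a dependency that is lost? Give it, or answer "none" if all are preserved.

Qty → ShipID lies within R1.
Carrier, ShipID → Qty lies within R1.
ShipID, Qty → Carrier lies within R1.
ShipID → WCity, Qty lies within R2.
Every dependency is enforceable on the fragments, so the decomposition is dependency-preserving.

none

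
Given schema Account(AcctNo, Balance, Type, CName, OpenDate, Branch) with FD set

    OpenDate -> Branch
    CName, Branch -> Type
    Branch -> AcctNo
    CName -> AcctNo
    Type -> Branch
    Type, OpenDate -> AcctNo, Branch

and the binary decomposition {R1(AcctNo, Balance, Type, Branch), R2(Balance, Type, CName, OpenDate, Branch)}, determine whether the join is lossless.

Common attributes: R1 ∩ R2 = {Balance, Type, Branch}.
Closure of {Balance, Type, Branch}: Branch → AcctNo applies, adding AcctNo. So (Balance, Type, Branch)⁺ = {AcctNo, Balance, Type, Branch}.
This closure contains every attribute of R1, so R1 ∩ R2 → R1. The join is lossless.

Yes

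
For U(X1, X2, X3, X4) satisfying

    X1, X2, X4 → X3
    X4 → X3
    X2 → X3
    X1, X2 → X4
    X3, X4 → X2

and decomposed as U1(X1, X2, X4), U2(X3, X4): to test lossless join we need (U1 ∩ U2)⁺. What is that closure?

U1 ∩ U2 = {X4}.
X4 → X3 applies, adding X3
X3, X4 → X2 applies, adding X2
Closure: {X2, X3, X4}.

X2, X3, X4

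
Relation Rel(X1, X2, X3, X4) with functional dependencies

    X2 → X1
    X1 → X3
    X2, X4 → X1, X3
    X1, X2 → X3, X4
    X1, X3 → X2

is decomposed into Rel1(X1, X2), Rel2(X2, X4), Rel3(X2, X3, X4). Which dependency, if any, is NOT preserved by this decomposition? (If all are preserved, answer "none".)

X2 → X1 lies within Rel1.
X1 → X3: restricted closure across fragments reaches X3.
X2, X4 → X1, X3: restricted closure across fragments reaches X1, X3.
X1, X2 → X3, X4: restricted closure across fragments reaches X3, X4.
X1, X3 → X2: restricted closure across fragments reaches X2.
Every dependency is enforceable on the fragments, so the decomposition is dependency-preserving.

none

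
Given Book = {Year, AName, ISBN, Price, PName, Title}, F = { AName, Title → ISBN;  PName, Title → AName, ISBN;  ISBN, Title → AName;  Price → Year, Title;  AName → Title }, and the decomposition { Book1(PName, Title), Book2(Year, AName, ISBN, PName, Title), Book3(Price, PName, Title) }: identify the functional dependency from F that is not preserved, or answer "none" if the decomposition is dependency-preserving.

Price → Year, Title

Check Price → Year, Title: no single fragment contains all of {Year, Price, Title}, and the restricted closure of {Price} across the fragments never reaches {Year, Title}.
AName, Title → ISBN is preserved.
PName, Title → AName, ISBN is preserved.
ISBN, Title → AName is preserved.
AName → Title is preserved.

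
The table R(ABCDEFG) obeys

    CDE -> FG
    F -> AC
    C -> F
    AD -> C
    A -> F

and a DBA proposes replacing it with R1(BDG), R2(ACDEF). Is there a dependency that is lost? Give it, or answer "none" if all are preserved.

Check CDE → FG: no single fragment contains all of {CDEFG}, and the restricted closure of {CDE} across the fragments never reaches {FG}.
F → AC is preserved.
C → F is preserved.
AD → C is preserved.
A → F is preserved.

CDE -> FG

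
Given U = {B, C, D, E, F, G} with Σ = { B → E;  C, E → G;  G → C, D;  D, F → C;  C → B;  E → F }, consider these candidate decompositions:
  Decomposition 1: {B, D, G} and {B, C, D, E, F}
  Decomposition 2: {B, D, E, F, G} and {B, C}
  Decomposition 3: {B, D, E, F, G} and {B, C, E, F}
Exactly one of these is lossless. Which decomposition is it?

Decomposition 1

Decomposition 1: common = {B, D}, closure = {B, C, D, E, F, G} → lossless.
Decomposition 2: common = {B}, closure = {B, E, F} → lossy.
Decomposition 3: common = {B, E, F}, closure = {B, E, F} → lossy.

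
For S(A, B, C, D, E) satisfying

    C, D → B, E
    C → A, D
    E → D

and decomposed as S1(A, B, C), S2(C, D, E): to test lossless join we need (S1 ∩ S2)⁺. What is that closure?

A, B, C, D, E

S1 ∩ S2 = {C}.
C → A, D applies, adding A, D
C, D → B, E applies, adding B, E
Closure: {A, B, C, D, E}.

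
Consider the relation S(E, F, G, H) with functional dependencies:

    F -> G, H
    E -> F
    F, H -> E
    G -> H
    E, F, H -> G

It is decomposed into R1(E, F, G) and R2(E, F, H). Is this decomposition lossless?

Yes

Common attributes: R1 ∩ R2 = {E, F}.
Closure of {E, F}: F → G, H applies, adding G, H. So (E, F)⁺ = {E, F, G, H}.
This closure contains every attribute of R1, so R1 ∩ R2 → R1. The join is lossless.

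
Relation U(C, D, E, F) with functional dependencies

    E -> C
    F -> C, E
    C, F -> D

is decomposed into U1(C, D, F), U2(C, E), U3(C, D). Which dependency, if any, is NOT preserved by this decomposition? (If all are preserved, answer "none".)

Check F → C, E: no single fragment contains all of {C, E, F}, and the restricted closure of {F} across the fragments never reaches {C, E}.
E → C is preserved.
C, F → D is preserved.

F -> C, E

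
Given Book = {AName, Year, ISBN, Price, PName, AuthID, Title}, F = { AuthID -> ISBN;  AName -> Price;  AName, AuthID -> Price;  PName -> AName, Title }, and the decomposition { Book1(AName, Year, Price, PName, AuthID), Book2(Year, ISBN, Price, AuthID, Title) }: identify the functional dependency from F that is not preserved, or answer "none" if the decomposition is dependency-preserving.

PName -> AName, Title

Check PName → AName, Title: no single fragment contains all of {AName, PName, Title}, and the restricted closure of {PName} across the fragments never reaches {AName, Title}.
AuthID → ISBN is preserved.
AName → Price is preserved.
AName, AuthID → Price is preserved.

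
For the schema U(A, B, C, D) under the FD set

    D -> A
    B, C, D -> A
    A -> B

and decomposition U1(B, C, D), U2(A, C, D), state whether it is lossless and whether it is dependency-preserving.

lossless but not dependency-preserving

Lossless test: (C, D)⁺ = {A, B, C, D}, which contains all of one fragment — lossless.
Dependency preservation: the restricted closure of {A} across the fragments never reaches {B}, so A → B cannot be enforced without a join — not preserved.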